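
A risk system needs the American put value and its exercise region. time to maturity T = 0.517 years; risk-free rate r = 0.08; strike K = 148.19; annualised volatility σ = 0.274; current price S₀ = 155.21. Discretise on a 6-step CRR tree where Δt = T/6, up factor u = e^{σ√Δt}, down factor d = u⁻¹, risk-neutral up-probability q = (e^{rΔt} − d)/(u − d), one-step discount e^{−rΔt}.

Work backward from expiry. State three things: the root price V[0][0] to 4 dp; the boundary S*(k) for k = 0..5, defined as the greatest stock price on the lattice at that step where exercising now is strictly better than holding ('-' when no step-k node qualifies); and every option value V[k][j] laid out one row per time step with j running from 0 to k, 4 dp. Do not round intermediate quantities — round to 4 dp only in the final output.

Δt=0.08617, u=1.08375, d=0.92272, q=0.52286, disc=e^(-rΔt)=0.99313
k=6 terminal: V=max(K-S,0) → 52.3963 35.6783 16.0426 0.0000 0.0000 0.0000 0.0000
k=5: j=0 S=103.8167 intr=44.3733 cont=43.3553 V=44.3733[EX]; j=1 S=121.9350 intr=26.2550 cont=25.2370 V=26.2550[EX]; j=2 S=143.2152 intr=4.9748 cont=7.6020 V=7.6020[hold]; j=3 S=168.2094 intr=0.0000 cont=0.0000 V=0.0000[hold]; j=4 S=197.5655 intr=0.0000 cont=0.0000 V=0.0000[hold]; j=5 S=232.0449 intr=0.0000 cont=0.0000 V=0.0000[hold]  S*(5)=121.9350
k=4: j=0 S=112.5117 intr=35.6783 cont=34.6603 V=35.6783[EX]; j=1 S=132.1474 intr=16.0426 cont=16.3888 V=16.3888[hold]; j=2 S=155.2100 intr=0.0000 cont=3.6023 V=3.6023[hold]; j=3 S=182.2975 intr=0.0000 cont=0.0000 V=0.0000[hold]; j=4 S=214.1123 intr=0.0000 cont=0.0000 V=0.0000[hold]  S*(4)=112.5117
k=3: j=0 S=121.9350 intr=26.2550 cont=25.4168 V=26.2550[EX]; j=1 S=143.2152 intr=4.9748 cont=9.6366 V=9.6366[hold]; j=2 S=168.2094 intr=0.0000 cont=1.7070 V=1.7070[hold]; j=3 S=197.5655 intr=0.0000 cont=0.0000 V=0.0000[hold]  S*(3)=121.9350
k=2: j=0 S=132.1474 intr=16.0426 cont=17.4453 V=17.4453[hold]; j=1 S=155.2100 intr=0.0000 cont=5.4528 V=5.4528[hold]; j=2 S=182.2975 intr=0.0000 cont=0.8089 V=0.8089[hold]  S*(2)=-
k=1: j=0 S=143.2152 intr=4.9748 cont=11.0982 V=11.0982[hold]; j=1 S=168.2094 intr=0.0000 cont=3.0039 V=3.0039[hold]  S*(1)=-
k=0: j=0 S=155.2100 intr=0.0000 cont=6.8189 V=6.8189[hold]  S*(0)=-

price = 6.8189
boundary = - - - 121.9350 112.5117 121.9350
tree:
6.8189
11.0982 3.0039
17.4453 5.4528 0.8089
26.2550 9.6366 1.7070 0.0000
35.6783 16.3888 3.6023 0.0000 0.0000
44.3733 26.2550 7.6020 0.0000 0.0000 0.0000
52.3963 35.6783 16.0426 0.0000 0.0000 0.0000 0.0000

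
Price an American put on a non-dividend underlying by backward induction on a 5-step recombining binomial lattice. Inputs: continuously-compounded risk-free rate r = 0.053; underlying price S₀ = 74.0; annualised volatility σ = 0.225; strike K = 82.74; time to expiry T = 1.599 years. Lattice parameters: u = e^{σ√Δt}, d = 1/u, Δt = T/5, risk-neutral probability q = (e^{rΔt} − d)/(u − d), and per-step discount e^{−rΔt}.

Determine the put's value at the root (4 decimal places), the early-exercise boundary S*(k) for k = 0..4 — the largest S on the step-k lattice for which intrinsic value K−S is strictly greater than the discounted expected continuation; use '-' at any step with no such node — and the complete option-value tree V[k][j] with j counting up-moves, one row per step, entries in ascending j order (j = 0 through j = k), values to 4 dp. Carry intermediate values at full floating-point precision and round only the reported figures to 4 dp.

Δt=0.31980, u=1.13569, d=0.88052, q=0.53522, disc=e^(-rΔt)=0.98319
k=5 terminal: V=max(K-S,0) → 43.5717 32.2211 17.5813 0.0000 0.0000 0.0000
k=4: j=0 S=44.4830 intr=38.2570 cont=36.8664 V=38.2570[EX]; j=1 S=57.3737 intr=25.3663 cont=23.9757 V=25.3663[EX]; j=2 S=74.0000 intr=8.7400 cont=8.0340 V=8.7400[EX]; j=3 S=95.4444 intr=0.0000 cont=0.0000 V=0.0000[hold]; j=4 S=123.1032 intr=0.0000 cont=0.0000 V=0.0000[hold]  S*(4)=74.0000
k=3: j=0 S=50.5189 intr=32.2211 cont=30.8306 V=32.2211[EX]; j=1 S=65.1587 intr=17.5813 cont=16.1907 V=17.5813[EX]; j=2 S=84.0410 intr=0.0000 cont=3.9939 V=3.9939[hold]; j=3 S=108.3952 intr=0.0000 cont=0.0000 V=0.0000[hold]  S*(3)=65.1587
k=2: j=0 S=57.3737 intr=25.3663 cont=23.9757 V=25.3663[EX]; j=1 S=74.0000 intr=8.7400 cont=10.1357 V=10.1357[hold]; j=2 S=95.4444 intr=0.0000 cont=1.8251 V=1.8251[hold]  S*(2)=57.3737
k=1: j=0 S=65.1587 intr=17.5813 cont=16.9252 V=17.5813[EX]; j=1 S=84.0410 intr=0.0000 cont=5.5921 V=5.5921[hold]  S*(1)=65.1587
k=0: j=0 S=74.0000 intr=8.7400 cont=10.9767 V=10.9767[hold]  S*(0)=-

price = 10.9767
boundary = - 65.1587 57.3737 65.1587 74.0000
tree:
10.9767
17.5813 5.5921
25.3663 10.1357 1.8251
32.2211 17.5813 3.9939 0.0000
38.2570 25.3663 8.7400 0.0000 0.0000
43.5717 32.2211 17.5813 0.0000 0.0000 0.0000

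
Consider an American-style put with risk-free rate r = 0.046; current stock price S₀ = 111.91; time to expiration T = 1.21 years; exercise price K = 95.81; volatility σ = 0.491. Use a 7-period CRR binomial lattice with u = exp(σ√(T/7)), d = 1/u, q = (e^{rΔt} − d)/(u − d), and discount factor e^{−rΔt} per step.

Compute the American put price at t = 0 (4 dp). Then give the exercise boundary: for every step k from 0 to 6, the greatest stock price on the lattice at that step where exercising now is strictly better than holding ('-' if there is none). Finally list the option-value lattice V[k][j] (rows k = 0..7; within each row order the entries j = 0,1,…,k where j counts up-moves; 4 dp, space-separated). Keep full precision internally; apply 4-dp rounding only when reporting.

price = 12.9154
boundary = - - - - 49.4588 60.6597 74.3972
tree:
12.9154
18.7176 6.5546
26.3366 10.3951 2.3103
35.7337 16.1270 4.0710 0.3527
46.3512 24.3003 7.1317 0.6689 0.0000
55.4838 35.1503 12.4081 1.2687 0.0000 0.0000
62.9300 46.3512 21.4128 2.4064 0.0000 0.0000 0.0000
69.0013 55.4838 35.1503 4.5643 0.0000 0.0000 0.0000 0.0000

params: Δt=0.17286 u=1.22647 d=0.81535 q=0.46856 e^(-rΔt)=0.99208
t_7 payoffs: 69.0013 55.4838 35.1503 4.5643 0.0000 0.0000 0.0000 0.0000
t_6: node(6,0) S=32.8800 payoff=62.9300 vs cont=62.1712 → 62.9300 [stop]  node(6,1) S=49.4588 payoff=46.3512 vs cont=45.5924 → 46.3512 [stop]  node(6,2) S=74.3972 payoff=21.4128 vs cont=20.6540 → 21.4128 [stop]  node(6,3) S=111.9100 payoff=0.0000 vs cont=2.4064 → 2.4064 [wait]  node(6,4) S=168.3377 payoff=0.0000 vs cont=0.0000 → 0.0000 [wait]  node(6,5) S=253.2177 payoff=0.0000 vs cont=0.0000 → 0.0000 [wait]  node(6,6) S=380.8961 payoff=0.0000 vs cont=0.0000 → 0.0000 [wait]  ⇒ S*(6)=74.3972
t_5: node(5,0) S=40.3262 payoff=55.4838 vs cont=54.7250 → 55.4838 [stop]  node(5,1) S=60.6597 payoff=35.1503 vs cont=34.3915 → 35.1503 [stop]  node(5,2) S=91.2457 payoff=4.5643 vs cont=12.4081 → 12.4081 [wait]  node(5,3) S=137.2541 payoff=0.0000 vs cont=1.2687 → 1.2687 [wait]  node(5,4) S=206.4609 payoff=0.0000 vs cont=0.0000 → 0.0000 [wait]  node(5,5) S=310.5634 payoff=0.0000 vs cont=0.0000 → 0.0000 [wait]  ⇒ S*(5)=60.6597
t_4: node(4,0) S=49.4588 payoff=46.3512 vs cont=45.5924 → 46.3512 [stop]  node(4,1) S=74.3972 payoff=21.4128 vs cont=24.3003 → 24.3003 [wait]  node(4,2) S=111.9100 payoff=0.0000 vs cont=7.1317 → 7.1317 [wait]  node(4,3) S=168.3377 payoff=0.0000 vs cont=0.6689 → 0.6689 [wait]  node(4,4) S=253.2177 payoff=0.0000 vs cont=0.0000 → 0.0000 [wait]  ⇒ S*(4)=49.4588
t_3: node(3,0) S=60.6597 payoff=35.1503 vs cont=35.7337 → 35.7337 [wait]  node(3,1) S=91.2457 payoff=4.5643 vs cont=16.1270 → 16.1270 [wait]  node(3,2) S=137.2541 payoff=0.0000 vs cont=4.0710 → 4.0710 [wait]  node(3,3) S=206.4609 payoff=0.0000 vs cont=0.3527 → 0.3527 [wait]  ⇒ S*(3)=-
t_2: node(2,0) S=74.3972 payoff=21.4128 vs cont=26.3366 → 26.3366 [wait]  node(2,1) S=111.9100 payoff=0.0000 vs cont=10.3951 → 10.3951 [wait]  node(2,2) S=168.3377 payoff=0.0000 vs cont=2.3103 → 2.3103 [wait]  ⇒ S*(2)=-
t_1: node(1,0) S=91.2457 payoff=4.5643 vs cont=18.7176 → 18.7176 [wait]  node(1,1) S=137.2541 payoff=0.0000 vs cont=6.5546 → 6.5546 [wait]  ⇒ S*(1)=-
t_0: node(0,0) S=111.9100 payoff=0.0000 vs cont=12.9154 → 12.9154 [wait]  ⇒ S*(0)=-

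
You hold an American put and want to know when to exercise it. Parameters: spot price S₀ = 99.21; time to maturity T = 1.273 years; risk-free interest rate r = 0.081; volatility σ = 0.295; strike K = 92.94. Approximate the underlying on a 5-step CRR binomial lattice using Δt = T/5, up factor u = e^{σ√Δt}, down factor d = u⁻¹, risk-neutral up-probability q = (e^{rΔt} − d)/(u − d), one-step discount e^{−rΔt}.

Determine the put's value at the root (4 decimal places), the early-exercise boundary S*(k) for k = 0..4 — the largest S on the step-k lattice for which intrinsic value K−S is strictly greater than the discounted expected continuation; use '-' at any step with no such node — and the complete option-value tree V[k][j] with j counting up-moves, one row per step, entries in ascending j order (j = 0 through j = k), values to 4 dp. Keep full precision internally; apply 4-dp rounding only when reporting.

Δt=0.25460, u=1.16050, d=0.86170, q=0.53259, disc=e^(-rΔt)=0.97959
k=5 terminal: V=max(K-S,0) → 45.8065 29.4624 7.4510 0.0000 0.0000 0.0000
k=4: j=0 S=54.6985 intr=38.2415 cont=36.3445 V=38.2415[EX]; j=1 S=73.6657 intr=19.2743 cont=17.3773 V=19.2743[EX]; j=2 S=99.2100 intr=0.0000 cont=3.4116 V=3.4116[hold]; j=3 S=133.6120 intr=0.0000 cont=0.0000 V=0.0000[hold]; j=4 S=179.9433 intr=0.0000 cont=0.0000 V=0.0000[hold]  S*(4)=73.6657
k=3: j=0 S=63.4776 intr=29.4624 cont=27.5654 V=29.4624[EX]; j=1 S=85.4890 intr=7.4510 cont=10.6050 V=10.6050[hold]; j=2 S=115.1332 intr=0.0000 cont=1.5621 V=1.5621[hold]; j=3 S=155.0568 intr=0.0000 cont=0.0000 V=0.0000[hold]  S*(3)=63.4776
k=2: j=0 S=73.6657 intr=19.2743 cont=19.0228 V=19.2743[EX]; j=1 S=99.2100 intr=0.0000 cont=5.6707 V=5.6707[hold]; j=2 S=133.6120 intr=0.0000 cont=0.7152 V=0.7152[hold]  S*(2)=73.6657
k=1: j=0 S=85.4890 intr=7.4510 cont=11.7836 V=11.7836[hold]; j=1 S=115.1332 intr=0.0000 cont=2.9696 V=2.9696[hold]  S*(1)=-
k=0: j=0 S=99.2100 intr=0.0000 cont=6.9446 V=6.9446[hold]  S*(0)=-

price = 6.9446
boundary = - - 73.6657 63.4776 73.6657
tree:
6.9446
11.7836 2.9696
19.2743 5.6707 0.7152
29.4624 10.6050 1.5621 0.0000
38.2415 19.2743 3.4116 0.0000 0.0000
45.8065 29.4624 7.4510 0.0000 0.0000 0.0000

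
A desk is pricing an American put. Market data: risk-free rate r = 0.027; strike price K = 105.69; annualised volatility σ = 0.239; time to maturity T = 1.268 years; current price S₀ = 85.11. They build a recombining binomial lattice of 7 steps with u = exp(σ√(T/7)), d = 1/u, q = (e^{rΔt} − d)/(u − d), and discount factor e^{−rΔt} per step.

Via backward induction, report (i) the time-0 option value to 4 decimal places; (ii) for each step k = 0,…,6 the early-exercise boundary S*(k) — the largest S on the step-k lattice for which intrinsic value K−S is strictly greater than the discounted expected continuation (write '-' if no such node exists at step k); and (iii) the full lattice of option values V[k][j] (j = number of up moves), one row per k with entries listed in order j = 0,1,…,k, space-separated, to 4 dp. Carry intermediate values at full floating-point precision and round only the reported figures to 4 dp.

price = 22.0331
boundary = - 76.8783 69.4428 76.8783 69.4428 76.8783 85.1100
tree:
22.0331
28.8117 15.4344
36.2472 21.5017 9.4860
42.9636 28.8117 14.3635 4.6754
49.0303 36.2472 20.8778 7.9551 1.4240
54.5103 42.9636 28.8117 13.1063 2.8542 0.0000
59.4603 49.0303 36.2472 20.5800 5.7209 0.0000 0.0000
63.9316 54.5103 42.9636 28.8117 11.4669 0.0000 0.0000 0.0000

Δt=0.18114, u=1.10707, d=0.90328, q=0.49865, disc=e^(-rΔt)=0.99512
k=7 terminal: V=max(K-S,0) → 63.9316 54.5103 42.9636 28.8117 11.4669 0.0000 0.0000 0.0000
k=6: j=0 S=46.2297 intr=59.4603 cont=58.9447 V=59.4603[EX]; j=1 S=56.6597 intr=49.0303 cont=48.5147 V=49.0303[EX]; j=2 S=69.4428 intr=36.2472 cont=35.7315 V=36.2472[EX]; j=3 S=85.1100 intr=20.5800 cont=20.0643 V=20.5800[EX]; j=4 S=104.3119 intr=1.3781 cont=5.7209 V=5.7209[hold]; j=5 S=127.8460 intr=0.0000 cont=0.0000 V=0.0000[hold]; j=6 S=156.6897 intr=0.0000 cont=0.0000 V=0.0000[hold]  S*(6)=85.1100
k=5: j=0 S=51.1797 intr=54.5103 cont=53.9947 V=54.5103[EX]; j=1 S=62.7264 intr=42.9636 cont=42.4479 V=42.9636[EX]; j=2 S=76.8783 intr=28.8117 cont=28.2960 V=28.8117[EX]; j=3 S=94.2231 intr=11.4669 cont=13.1063 V=13.1063[hold]; j=4 S=115.4810 intr=0.0000 cont=2.8542 V=2.8542[hold]; j=5 S=141.5350 intr=0.0000 cont=0.0000 V=0.0000[hold]  S*(5)=76.8783
k=4: j=0 S=56.6597 intr=49.0303 cont=48.5147 V=49.0303[EX]; j=1 S=69.4428 intr=36.2472 cont=35.7315 V=36.2472[EX]; j=2 S=85.1100 intr=20.5800 cont=20.8778 V=20.8778[hold]; j=3 S=104.3119 intr=1.3781 cont=7.9551 V=7.9551[hold]; j=4 S=127.8460 intr=0.0000 cont=1.4240 V=1.4240[hold]  S*(4)=69.4428
k=3: j=0 S=62.7264 intr=42.9636 cont=42.4479 V=42.9636[EX]; j=1 S=76.8783 intr=28.8117 cont=28.4438 V=28.8117[EX]; j=2 S=94.2231 intr=11.4669 cont=14.3635 V=14.3635[hold]; j=3 S=115.4810 intr=0.0000 cont=4.6754 V=4.6754[hold]  S*(3)=76.8783
k=2: j=0 S=69.4428 intr=36.2472 cont=35.7315 V=36.2472[EX]; j=1 S=85.1100 intr=20.5800 cont=21.5017 V=21.5017[hold]; j=2 S=104.3119 intr=1.3781 cont=9.4860 V=9.4860[hold]  S*(2)=69.4428
k=1: j=0 S=76.8783 intr=28.8117 cont=28.7534 V=28.8117[EX]; j=1 S=94.2231 intr=11.4669 cont=15.4344 V=15.4344[hold]  S*(1)=76.8783
k=0: j=0 S=85.1100 intr=20.5800 cont=22.0331 V=22.0331[hold]  S*(0)=-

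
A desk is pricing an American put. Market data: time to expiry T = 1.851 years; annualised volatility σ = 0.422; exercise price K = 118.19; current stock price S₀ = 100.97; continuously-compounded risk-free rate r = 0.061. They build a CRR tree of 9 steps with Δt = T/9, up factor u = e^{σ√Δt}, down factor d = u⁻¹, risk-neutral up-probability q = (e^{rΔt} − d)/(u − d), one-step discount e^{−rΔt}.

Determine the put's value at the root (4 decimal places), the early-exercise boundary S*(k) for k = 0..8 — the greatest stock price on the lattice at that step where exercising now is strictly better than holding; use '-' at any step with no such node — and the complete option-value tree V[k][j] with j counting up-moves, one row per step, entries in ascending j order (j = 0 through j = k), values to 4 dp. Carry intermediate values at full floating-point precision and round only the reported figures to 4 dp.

params: Δt=0.20567 u=1.21092 d=0.82582 q=0.48508 e^(-rΔt)=0.98753
t_9 payoffs: 100.1532 91.7423 79.4091 61.3246 34.8070 0.0000 0.0000 0.0000 0.0000 0.0000
t_8: node(8,0) S=21.8410 payoff=96.3490 vs cont=94.8754 → 96.3490 [stop]  node(8,1) S=32.0260 payoff=86.1640 vs cont=84.6905 → 86.1640 [stop]  node(8,2) S=46.9605 payoff=71.2295 vs cont=69.7560 → 71.2295 [stop]  node(8,3) S=68.8593 payoff=49.3307 vs cont=47.8572 → 49.3307 [stop]  node(8,4) S=100.9700 payoff=17.2200 vs cont=17.6992 → 17.6992 [wait]  node(8,5) S=148.0547 payoff=0.0000 vs cont=0.0000 → 0.0000 [wait]  node(8,6) S=217.0960 payoff=0.0000 vs cont=0.0000 → 0.0000 [wait]  node(8,7) S=318.3329 payoff=0.0000 vs cont=0.0000 → 0.0000 [wait]  node(8,8) S=466.7790 payoff=0.0000 vs cont=0.0000 → 0.0000 [wait]  ⇒ S*(8)=68.8593
t_7: node(7,0) S=26.4477 payoff=91.7423 vs cont=90.2688 → 91.7423 [stop]  node(7,1) S=38.7809 payoff=79.4091 vs cont=77.9356 → 79.4091 [stop]  node(7,2) S=56.8654 payoff=61.3246 vs cont=59.8511 → 61.3246 [stop]  node(7,3) S=83.3830 payoff=34.8070 vs cont=33.5631 → 34.8070 [stop]  node(7,4) S=122.2664 payoff=0.0000 vs cont=9.0000 → 9.0000 [wait]  node(7,5) S=179.2821 payoff=0.0000 vs cont=0.0000 → 0.0000 [wait]  node(7,6) S=262.8855 payoff=0.0000 vs cont=0.0000 → 0.0000 [wait]  node(7,7) S=385.4752 payoff=0.0000 vs cont=0.0000 → 0.0000 [wait]  ⇒ S*(7)=83.3830
t_6: node(6,0) S=32.0260 payoff=86.1640 vs cont=84.6905 → 86.1640 [stop]  node(6,1) S=46.9605 payoff=71.2295 vs cont=69.7560 → 71.2295 [stop]  node(6,2) S=68.8593 payoff=49.3307 vs cont=47.8572 → 49.3307 [stop]  node(6,3) S=100.9700 payoff=17.2200 vs cont=22.0106 → 22.0106 [wait]  node(6,4) S=148.0547 payoff=0.0000 vs cont=4.5765 → 4.5765 [wait]  node(6,5) S=217.0960 payoff=0.0000 vs cont=0.0000 → 0.0000 [wait]  node(6,6) S=318.3329 payoff=0.0000 vs cont=0.0000 → 0.0000 [wait]  ⇒ S*(6)=68.8593
t_5: node(5,0) S=38.7809 payoff=79.4091 vs cont=77.9356 → 79.4091 [stop]  node(5,1) S=56.8654 payoff=61.3246 vs cont=59.8511 → 61.3246 [stop]  node(5,2) S=83.3830 payoff=34.8070 vs cont=35.6284 → 35.6284 [wait]  node(5,3) S=122.2664 payoff=0.0000 vs cont=13.3846 → 13.3846 [wait]  node(5,4) S=179.2821 payoff=0.0000 vs cont=2.3271 → 2.3271 [wait]  node(5,5) S=262.8855 payoff=0.0000 vs cont=0.0000 → 0.0000 [wait]  ⇒ S*(5)=56.8654
t_4: node(4,0) S=46.9605 payoff=71.2295 vs cont=69.7560 → 71.2295 [stop]  node(4,1) S=68.8593 payoff=49.3307 vs cont=48.2506 → 49.3307 [stop]  node(4,2) S=100.9700 payoff=17.2200 vs cont=24.5286 → 24.5286 [wait]  node(4,3) S=148.0547 payoff=0.0000 vs cont=7.9208 → 7.9208 [wait]  node(4,4) S=217.0960 payoff=0.0000 vs cont=1.1833 → 1.1833 [wait]  ⇒ S*(4)=68.8593
t_3: node(3,0) S=56.8654 payoff=61.3246 vs cont=59.8511 → 61.3246 [stop]  node(3,1) S=83.3830 payoff=34.8070 vs cont=36.8346 → 36.8346 [wait]  node(3,2) S=122.2664 payoff=0.0000 vs cont=16.2671 → 16.2671 [wait]  node(3,3) S=179.2821 payoff=0.0000 vs cont=4.5946 → 4.5946 [wait]  ⇒ S*(3)=56.8654
t_2: node(2,0) S=68.8593 payoff=49.3307 vs cont=48.8285 → 49.3307 [stop]  node(2,1) S=100.9700 payoff=17.2200 vs cont=26.5228 → 26.5228 [wait]  node(2,2) S=148.0547 payoff=0.0000 vs cont=10.4727 → 10.4727 [wait]  ⇒ S*(2)=68.8593
t_1: node(1,0) S=83.3830 payoff=34.8070 vs cont=37.7899 → 37.7899 [wait]  node(1,1) S=122.2664 payoff=0.0000 vs cont=18.5035 → 18.5035 [wait]  ⇒ S*(1)=-
t_0: node(0,0) S=100.9700 payoff=17.2200 vs cont=28.0799 → 28.0799 [wait]  ⇒ S*(0)=-

price = 28.0799
boundary = - - 68.8593 56.8654 68.8593 56.8654 68.8593 83.3830 68.8593
tree:
28.0799
37.7899 18.5035
49.3307 26.5228 10.4727
61.3246 36.8346 16.2671 4.5946
71.2295 49.3307 24.5286 7.9208 1.1833
79.4091 61.3246 35.6284 13.3846 2.3271 0.0000
86.1640 71.2295 49.3307 22.0106 4.5765 0.0000 0.0000
91.7423 79.4091 61.3246 34.8070 9.0000 0.0000 0.0000 0.0000
96.3490 86.1640 71.2295 49.3307 17.6992 0.0000 0.0000 0.0000 0.0000
100.1532 91.7423 79.4091 61.3246 34.8070 0.0000 0.0000 0.0000 0.0000 0.0000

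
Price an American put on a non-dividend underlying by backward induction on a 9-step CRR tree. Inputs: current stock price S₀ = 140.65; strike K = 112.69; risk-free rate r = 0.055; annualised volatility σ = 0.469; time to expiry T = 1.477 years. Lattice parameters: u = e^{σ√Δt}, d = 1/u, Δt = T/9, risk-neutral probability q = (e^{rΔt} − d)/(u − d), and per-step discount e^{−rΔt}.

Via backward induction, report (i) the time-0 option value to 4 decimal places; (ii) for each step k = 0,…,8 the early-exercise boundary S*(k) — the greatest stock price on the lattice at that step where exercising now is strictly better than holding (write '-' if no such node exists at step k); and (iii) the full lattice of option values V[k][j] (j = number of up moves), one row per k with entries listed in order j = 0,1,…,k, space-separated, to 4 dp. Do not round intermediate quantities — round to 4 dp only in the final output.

price = 12.9430
boundary = - - - - 65.7786 54.3965 65.7786 79.5424 65.7786
tree:
12.9430
18.6885 6.8737
26.2601 10.7211 2.7754
35.7483 16.3302 4.7593 0.6473
46.9114 24.1578 8.0366 1.2474 0.0000
58.2935 34.4537 13.2999 2.4038 0.0000 0.0000
67.7061 46.9114 21.4154 4.6322 0.0000 0.0000 0.0000
75.4899 58.2935 33.1476 8.9264 0.0000 0.0000 0.0000 0.0000
81.9269 67.7061 46.9114 17.2014 0.0000 0.0000 0.0000 0.0000 0.0000
87.2500 75.4899 58.2935 33.1476 0.0000 0.0000 0.0000 0.0000 0.0000 0.0000

params: Δt=0.16411 u=1.20924 d=0.82696 q=0.47636 e^(-rΔt)=0.99101
t_9 payoffs: 87.2500 75.4899 58.2935 33.1476 0.0000 0.0000 0.0000 0.0000 0.0000 0.0000
t_8: node(8,0) S=30.7631 payoff=81.9269 vs cont=80.9143 → 81.9269 [stop]  node(8,1) S=44.9839 payoff=67.7061 vs cont=66.6935 → 67.7061 [stop]  node(8,2) S=65.7786 payoff=46.9114 vs cont=45.8988 → 46.9114 [stop]  node(8,3) S=96.1861 payoff=16.5039 vs cont=17.2014 → 17.2014 [wait]  node(8,4) S=140.6500 payoff=0.0000 vs cont=0.0000 → 0.0000 [wait]  node(8,5) S=205.6682 payoff=0.0000 vs cont=0.0000 → 0.0000 [wait]  node(8,6) S=300.7424 payoff=0.0000 vs cont=0.0000 → 0.0000 [wait]  node(8,7) S=439.7664 payoff=0.0000 vs cont=0.0000 → 0.0000 [wait]  node(8,8) S=643.0570 payoff=0.0000 vs cont=0.0000 → 0.0000 [wait]  ⇒ S*(8)=65.7786
t_7: node(7,0) S=37.2001 payoff=75.4899 vs cont=74.4774 → 75.4899 [stop]  node(7,1) S=54.3965 payoff=58.2935 vs cont=57.2809 → 58.2935 [stop]  node(7,2) S=79.5424 payoff=33.1476 vs cont=32.4643 → 33.1476 [stop]  node(7,3) S=116.3124 payoff=0.0000 vs cont=8.9264 → 8.9264 [wait]  node(7,4) S=170.0801 payoff=0.0000 vs cont=0.0000 → 0.0000 [wait]  node(7,5) S=248.7029 payoff=0.0000 vs cont=0.0000 → 0.0000 [wait]  node(7,6) S=363.6707 payoff=0.0000 vs cont=0.0000 → 0.0000 [wait]  node(7,7) S=531.7846 payoff=0.0000 vs cont=0.0000 → 0.0000 [wait]  ⇒ S*(7)=79.5424
t_6: node(6,0) S=44.9839 payoff=67.7061 vs cont=66.6935 → 67.7061 [stop]  node(6,1) S=65.7786 payoff=46.9114 vs cont=45.8988 → 46.9114 [stop]  node(6,2) S=96.1861 payoff=16.5039 vs cont=21.4154 → 21.4154 [wait]  node(6,3) S=140.6500 payoff=0.0000 vs cont=4.6322 → 4.6322 [wait]  node(6,4) S=205.6682 payoff=0.0000 vs cont=0.0000 → 0.0000 [wait]  node(6,5) S=300.7424 payoff=0.0000 vs cont=0.0000 → 0.0000 [wait]  node(6,6) S=439.7664 payoff=0.0000 vs cont=0.0000 → 0.0000 [wait]  ⇒ S*(6)=65.7786
t_5: node(5,0) S=54.3965 payoff=58.2935 vs cont=57.2809 → 58.2935 [stop]  node(5,1) S=79.5424 payoff=33.1476 vs cont=34.4537 → 34.4537 [wait]  node(5,2) S=116.3124 payoff=0.0000 vs cont=13.2999 → 13.2999 [wait]  node(5,3) S=170.0801 payoff=0.0000 vs cont=2.4038 → 2.4038 [wait]  node(5,4) S=248.7029 payoff=0.0000 vs cont=0.0000 → 0.0000 [wait]  node(5,5) S=363.6707 payoff=0.0000 vs cont=0.0000 → 0.0000 [wait]  ⇒ S*(5)=54.3965
t_4: node(4,0) S=65.7786 payoff=46.9114 vs cont=46.5153 → 46.9114 [stop]  node(4,1) S=96.1861 payoff=16.5039 vs cont=24.1578 → 24.1578 [wait]  node(4,2) S=140.6500 payoff=0.0000 vs cont=8.0366 → 8.0366 [wait]  node(4,3) S=205.6682 payoff=0.0000 vs cont=1.2474 → 1.2474 [wait]  node(4,4) S=300.7424 payoff=0.0000 vs cont=0.0000 → 0.0000 [wait]  ⇒ S*(4)=65.7786
t_3: node(3,0) S=79.5424 payoff=33.1476 vs cont=35.7483 → 35.7483 [wait]  node(3,1) S=116.3124 payoff=0.0000 vs cont=16.3302 → 16.3302 [wait]  node(3,2) S=170.0801 payoff=0.0000 vs cont=4.7593 → 4.7593 [wait]  node(3,3) S=248.7029 payoff=0.0000 vs cont=0.6473 → 0.6473 [wait]  ⇒ S*(3)=-
t_2: node(2,0) S=96.1861 payoff=16.5039 vs cont=26.2601 → 26.2601 [wait]  node(2,1) S=140.6500 payoff=0.0000 vs cont=10.7211 → 10.7211 [wait]  node(2,2) S=205.6682 payoff=0.0000 vs cont=2.7754 → 2.7754 [wait]  ⇒ S*(2)=-
t_1: node(1,0) S=116.3124 payoff=0.0000 vs cont=18.6885 → 18.6885 [wait]  node(1,1) S=170.0801 payoff=0.0000 vs cont=6.8737 → 6.8737 [wait]  ⇒ S*(1)=-
t_0: node(0,0) S=140.6500 payoff=0.0000 vs cont=12.9430 → 12.9430 [wait]  ⇒ S*(0)=-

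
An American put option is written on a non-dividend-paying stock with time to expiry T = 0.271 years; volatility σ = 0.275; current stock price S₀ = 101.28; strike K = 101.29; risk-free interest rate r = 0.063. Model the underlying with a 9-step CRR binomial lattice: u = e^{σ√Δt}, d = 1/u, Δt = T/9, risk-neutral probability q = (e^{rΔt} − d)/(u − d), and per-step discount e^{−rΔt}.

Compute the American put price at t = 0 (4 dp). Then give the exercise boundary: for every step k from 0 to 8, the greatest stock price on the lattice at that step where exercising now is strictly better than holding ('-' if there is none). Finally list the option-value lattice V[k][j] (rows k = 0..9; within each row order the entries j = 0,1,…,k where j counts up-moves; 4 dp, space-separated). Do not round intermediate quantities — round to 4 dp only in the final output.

price = 5.2230
boundary = - - - - 83.6809 87.7709 83.6809 87.7709 92.0609
tree:
5.2230
7.4172 3.1172
10.2296 4.7207 1.5755
13.6585 6.9464 2.5824 0.6062
17.6091 9.8827 4.1280 1.0948 0.1351
21.5085 13.5191 6.3973 1.9452 0.2751 0.0000
25.2262 17.6091 9.5343 3.3826 0.5602 0.0000 0.0000
28.7707 21.5085 13.5191 5.7101 1.1407 0.0000 0.0000 0.0000
32.1500 25.2262 17.6091 9.2291 2.3227 0.0000 0.0000 0.0000 0.0000
35.3719 28.7707 21.5085 13.5191 4.7295 0.0000 0.0000 0.0000 0.0000 0.0000

params: Δt=0.03011 u=1.04888 d=0.95340 q=0.50796 e^(-rΔt)=0.99810
t_9 payoffs: 35.3719 28.7707 21.5085 13.5191 4.7295 0.0000 0.0000 0.0000 0.0000 0.0000
t_8: node(8,0) S=69.1400 payoff=32.1500 vs cont=31.9581 → 32.1500 [stop]  node(8,1) S=76.0638 payoff=25.2262 vs cont=25.0343 → 25.2262 [stop]  node(8,2) S=83.6809 payoff=17.6091 vs cont=17.4171 → 17.6091 [stop]  node(8,3) S=92.0609 payoff=9.2291 vs cont=9.0372 → 9.2291 [stop]  node(8,4) S=101.2800 payoff=0.0100 vs cont=2.3227 → 2.3227 [wait]  node(8,5) S=111.4224 payoff=0.0000 vs cont=0.0000 → 0.0000 [wait]  node(8,6) S=122.5804 payoff=0.0000 vs cont=0.0000 → 0.0000 [wait]  node(8,7) S=134.8558 payoff=0.0000 vs cont=0.0000 → 0.0000 [wait]  node(8,8) S=148.3605 payoff=0.0000 vs cont=0.0000 → 0.0000 [wait]  ⇒ S*(8)=92.0609
t_7: node(7,0) S=72.5193 payoff=28.7707 vs cont=28.5788 → 28.7707 [stop]  node(7,1) S=79.7815 payoff=21.5085 vs cont=21.3166 → 21.5085 [stop]  node(7,2) S=87.7709 payoff=13.5191 vs cont=13.3271 → 13.5191 [stop]  node(7,3) S=96.5605 payoff=4.7295 vs cont=5.7101 → 5.7101 [wait]  node(7,4) S=106.2302 payoff=0.0000 vs cont=1.1407 → 1.1407 [wait]  node(7,5) S=116.8683 payoff=0.0000 vs cont=0.0000 → 0.0000 [wait]  node(7,6) S=128.5717 payoff=0.0000 vs cont=0.0000 → 0.0000 [wait]  node(7,7) S=141.4471 payoff=0.0000 vs cont=0.0000 → 0.0000 [wait]  ⇒ S*(7)=87.7709
t_6: node(6,0) S=76.0638 payoff=25.2262 vs cont=25.0343 → 25.2262 [stop]  node(6,1) S=83.6809 payoff=17.6091 vs cont=17.4171 → 17.6091 [stop]  node(6,2) S=92.0609 payoff=9.2291 vs cont=9.5343 → 9.5343 [wait]  node(6,3) S=101.2800 payoff=0.0100 vs cont=3.3826 → 3.3826 [wait]  node(6,4) S=111.4224 payoff=0.0000 vs cont=0.5602 → 0.5602 [wait]  node(6,5) S=122.5804 payoff=0.0000 vs cont=0.0000 → 0.0000 [wait]  node(6,6) S=134.8558 payoff=0.0000 vs cont=0.0000 → 0.0000 [wait]  ⇒ S*(6)=83.6809
t_5: node(5,0) S=79.7815 payoff=21.5085 vs cont=21.3166 → 21.5085 [stop]  node(5,1) S=87.7709 payoff=13.5191 vs cont=13.4818 → 13.5191 [stop]  node(5,2) S=96.5605 payoff=4.7295 vs cont=6.3973 → 6.3973 [wait]  node(5,3) S=106.2302 payoff=0.0000 vs cont=1.9452 → 1.9452 [wait]  node(5,4) S=116.8683 payoff=0.0000 vs cont=0.2751 → 0.2751 [wait]  node(5,5) S=128.5717 payoff=0.0000 vs cont=0.0000 → 0.0000 [wait]  ⇒ S*(5)=87.7709
t_4: node(4,0) S=83.6809 payoff=17.6091 vs cont=17.4171 → 17.6091 [stop]  node(4,1) S=92.0609 payoff=9.2291 vs cont=9.8827 → 9.8827 [wait]  node(4,2) S=101.2800 payoff=0.0100 vs cont=4.1280 → 4.1280 [wait]  node(4,3) S=111.4224 payoff=0.0000 vs cont=1.0948 → 1.0948 [wait]  node(4,4) S=122.5804 payoff=0.0000 vs cont=0.1351 → 0.1351 [wait]  ⇒ S*(4)=83.6809
t_3: node(3,0) S=87.7709 payoff=13.5191 vs cont=13.6585 → 13.6585 [wait]  node(3,1) S=96.5605 payoff=4.7295 vs cont=6.9464 → 6.9464 [wait]  node(3,2) S=106.2302 payoff=0.0000 vs cont=2.5824 → 2.5824 [wait]  node(3,3) S=116.8683 payoff=0.0000 vs cont=0.6062 → 0.6062 [wait]  ⇒ S*(3)=-
t_2: node(2,0) S=92.0609 payoff=9.2291 vs cont=10.2296 → 10.2296 [wait]  node(2,1) S=101.2800 payoff=0.0100 vs cont=4.7207 → 4.7207 [wait]  node(2,2) S=111.4224 payoff=0.0000 vs cont=1.5755 → 1.5755 [wait]  ⇒ S*(2)=-
t_1: node(1,0) S=96.5605 payoff=4.7295 vs cont=7.4172 → 7.4172 [wait]  node(1,1) S=106.2302 payoff=0.0000 vs cont=3.1172 → 3.1172 [wait]  ⇒ S*(1)=-
t_0: node(0,0) S=101.2800 payoff=0.0100 vs cont=5.2230 → 5.2230 [wait]  ⇒ S*(0)=-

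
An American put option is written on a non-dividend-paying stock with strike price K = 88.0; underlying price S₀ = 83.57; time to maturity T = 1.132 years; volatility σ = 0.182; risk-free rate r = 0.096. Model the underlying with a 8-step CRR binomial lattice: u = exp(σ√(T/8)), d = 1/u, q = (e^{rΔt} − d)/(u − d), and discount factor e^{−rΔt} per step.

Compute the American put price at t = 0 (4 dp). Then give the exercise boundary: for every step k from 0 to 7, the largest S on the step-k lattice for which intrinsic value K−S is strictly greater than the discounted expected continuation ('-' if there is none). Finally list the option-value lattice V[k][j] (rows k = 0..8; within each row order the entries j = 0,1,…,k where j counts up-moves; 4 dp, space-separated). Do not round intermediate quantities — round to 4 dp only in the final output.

price = 5.9959
boundary = - 78.0401 72.8761 78.0401 72.8761 78.0401 72.8761 78.0401
tree:
5.9959
9.9599 3.2978
15.1239 5.8233 1.5666
19.9462 9.9599 2.9975 0.5786
24.4494 15.1239 5.5667 1.2279 0.1272
28.6546 19.9462 9.9599 2.5511 0.3091 0.0000
32.5815 24.4494 15.1239 5.1485 0.7508 0.0000 0.0000
36.2486 28.6546 19.9462 9.9599 1.8237 0.0000 0.0000 0.0000
39.6731 32.5815 24.4494 15.1239 4.4300 0.0000 0.0000 0.0000 0.0000

Δt=0.14150  u=1.07086  d=0.93383  q=0.58270  discount=0.98651
step 8 (expiry): payoffs max(K−S,0) = 39.6731 32.5815 24.4494 15.1239 4.4300 0.0000 0.0000 0.0000 0.0000
step 7: (k=7,j=0): S=51.7514, (K−S)⁺=36.2486, hold=35.0613 ⇒ V=36.2486 exercise | (k=7,j=1): S=59.3454, (K−S)⁺=28.6546, hold=27.4673 ⇒ V=28.6546 exercise | (k=7,j=2): S=68.0538, (K−S)⁺=19.9462, hold=18.7589 ⇒ V=19.9462 exercise | (k=7,j=3): S=78.0401, (K−S)⁺=9.9599, hold=8.7726 ⇒ V=9.9599 exercise | (k=7,j=4): S=89.4918, (K−S)⁺=0.0000, hold=1.8237 ⇒ V=1.8237 continue | (k=7,j=5): S=102.6239, (K−S)⁺=0.0000, hold=0.0000 ⇒ V=0.0000 continue | (k=7,j=6): S=117.6830, (K−S)⁺=0.0000, hold=0.0000 ⇒ V=0.0000 continue | (k=7,j=7): S=134.9519, (K−S)⁺=0.0000, hold=0.0000 ⇒ V=0.0000 continue  boundary S*=78.0401
step 6: (k=6,j=0): S=55.4185, (K−S)⁺=32.5815, hold=31.3942 ⇒ V=32.5815 exercise | (k=6,j=1): S=63.5506, (K−S)⁺=24.4494, hold=23.2621 ⇒ V=24.4494 exercise | (k=6,j=2): S=72.8761, (K−S)⁺=15.1239, hold=13.9366 ⇒ V=15.1239 exercise | (k=6,j=3): S=83.5700, (K−S)⁺=4.4300, hold=5.1485 ⇒ V=5.1485 continue | (k=6,j=4): S=95.8331, (K−S)⁺=0.0000, hold=0.7508 ⇒ V=0.7508 continue | (k=6,j=5): S=109.8958, (K−S)⁺=0.0000, hold=0.0000 ⇒ V=0.0000 continue | (k=6,j=6): S=126.0220, (K−S)⁺=0.0000, hold=0.0000 ⇒ V=0.0000 continue  boundary S*=72.8761
step 5: (k=5,j=0): S=59.3454, (K−S)⁺=28.6546, hold=27.4673 ⇒ V=28.6546 exercise | (k=5,j=1): S=68.0538, (K−S)⁺=19.9462, hold=18.7589 ⇒ V=19.9462 exercise | (k=5,j=2): S=78.0401, (K−S)⁺=9.9599, hold=9.1857 ⇒ V=9.9599 exercise | (k=5,j=3): S=89.4918, (K−S)⁺=0.0000, hold=2.5511 ⇒ V=2.5511 continue | (k=5,j=4): S=102.6239, (K−S)⁺=0.0000, hold=0.3091 ⇒ V=0.3091 continue | (k=5,j=5): S=117.6830, (K−S)⁺=0.0000, hold=0.0000 ⇒ V=0.0000 continue  boundary S*=78.0401
step 4: (k=4,j=0): S=63.5506, (K−S)⁺=24.4494, hold=23.2621 ⇒ V=24.4494 exercise | (k=4,j=1): S=72.8761, (K−S)⁺=15.1239, hold=13.9366 ⇒ V=15.1239 exercise | (k=4,j=2): S=83.5700, (K−S)⁺=4.4300, hold=5.5667 ⇒ V=5.5667 continue | (k=4,j=3): S=95.8331, (K−S)⁺=0.0000, hold=1.2279 ⇒ V=1.2279 continue | (k=4,j=4): S=109.8958, (K−S)⁺=0.0000, hold=0.1272 ⇒ V=0.1272 continue  boundary S*=72.8761
step 3: (k=3,j=0): S=68.0538, (K−S)⁺=19.9462, hold=18.7589 ⇒ V=19.9462 exercise | (k=3,j=1): S=78.0401, (K−S)⁺=9.9599, hold=9.4260 ⇒ V=9.9599 exercise | (k=3,j=2): S=89.4918, (K−S)⁺=0.0000, hold=2.9975 ⇒ V=2.9975 continue | (k=3,j=3): S=102.6239, (K−S)⁺=0.0000, hold=0.5786 ⇒ V=0.5786 continue  boundary S*=78.0401
step 2: (k=2,j=0): S=72.8761, (K−S)⁺=15.1239, hold=13.9366 ⇒ V=15.1239 exercise | (k=2,j=1): S=83.5700, (K−S)⁺=4.4300, hold=5.8233 ⇒ V=5.8233 continue | (k=2,j=2): S=95.8331, (K−S)⁺=0.0000, hold=1.5666 ⇒ V=1.5666 continue  boundary S*=72.8761
step 1: (k=1,j=0): S=78.0401, (K−S)⁺=9.9599, hold=9.5735 ⇒ V=9.9599 exercise | (k=1,j=1): S=89.4918, (K−S)⁺=0.0000, hold=3.2978 ⇒ V=3.2978 continue  boundary S*=78.0401
step 0: (k=0,j=0): S=83.5700, (K−S)⁺=4.4300, hold=5.9959 ⇒ V=5.9959 continue  boundary S*=-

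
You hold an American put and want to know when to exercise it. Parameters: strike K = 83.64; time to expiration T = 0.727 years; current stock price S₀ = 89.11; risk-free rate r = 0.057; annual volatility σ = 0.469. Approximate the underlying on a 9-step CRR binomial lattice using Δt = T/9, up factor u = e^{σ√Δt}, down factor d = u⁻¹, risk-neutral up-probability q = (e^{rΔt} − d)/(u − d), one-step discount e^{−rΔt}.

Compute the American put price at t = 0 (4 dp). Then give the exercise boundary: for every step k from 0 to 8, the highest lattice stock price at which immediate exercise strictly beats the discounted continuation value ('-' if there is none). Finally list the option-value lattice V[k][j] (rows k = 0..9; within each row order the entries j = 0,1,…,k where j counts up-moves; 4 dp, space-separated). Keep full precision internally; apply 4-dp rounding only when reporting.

Δt=0.08078  u=1.14259  d=0.87521  q=0.48398  discount=0.99541
step 9 (expiry): payoffs max(K−S,0) = 56.7917 48.5893 37.8810 23.9012 5.6504 0.0000 0.0000 0.0000 0.0000 0.0000
step 8: (k=8,j=0): S=30.6766, (K−S)⁺=52.9634, hold=52.5792 ⇒ V=52.9634 exercise | (k=8,j=1): S=40.0486, (K−S)⁺=43.5914, hold=43.2072 ⇒ V=43.5914 exercise | (k=8,j=2): S=52.2837, (K−S)⁺=31.3563, hold=30.9720 ⇒ V=31.3563 exercise | (k=8,j=3): S=68.2569, (K−S)⁺=15.3831, hold=14.9989 ⇒ V=15.3831 exercise | (k=8,j=4): S=89.1100, (K−S)⁺=0.0000, hold=2.9023 ⇒ V=2.9023 continue | (k=8,j=5): S=116.3339, (K−S)⁺=0.0000, hold=0.0000 ⇒ V=0.0000 continue | (k=8,j=6): S=151.8750, (K−S)⁺=0.0000, hold=0.0000 ⇒ V=0.0000 continue | (k=8,j=7): S=198.2741, (K−S)⁺=0.0000, hold=0.0000 ⇒ V=0.0000 continue | (k=8,j=8): S=258.8487, (K−S)⁺=0.0000, hold=0.0000 ⇒ V=0.0000 continue  boundary S*=68.2569
step 7: (k=7,j=0): S=35.0507, (K−S)⁺=48.5893, hold=48.2051 ⇒ V=48.5893 exercise | (k=7,j=1): S=45.7590, (K−S)⁺=37.8810, hold=37.4968 ⇒ V=37.8810 exercise | (k=7,j=2): S=59.7388, (K−S)⁺=23.9012, hold=23.5170 ⇒ V=23.9012 exercise | (k=7,j=3): S=77.9896, (K−S)⁺=5.6504, hold=9.2997 ⇒ V=9.2997 continue | (k=7,j=4): S=101.8161, (K−S)⁺=0.0000, hold=1.4908 ⇒ V=1.4908 continue | (k=7,j=5): S=132.9218, (K−S)⁺=0.0000, hold=0.0000 ⇒ V=0.0000 continue | (k=7,j=6): S=173.5306, (K−S)⁺=0.0000, hold=0.0000 ⇒ V=0.0000 continue | (k=7,j=7): S=226.5458, (K−S)⁺=0.0000, hold=0.0000 ⇒ V=0.0000 continue  boundary S*=59.7388
step 6: (k=6,j=0): S=40.0486, (K−S)⁺=43.5914, hold=43.2072 ⇒ V=43.5914 exercise | (k=6,j=1): S=52.2837, (K−S)⁺=31.3563, hold=30.9720 ⇒ V=31.3563 exercise | (k=6,j=2): S=68.2569, (K−S)⁺=15.3831, hold=16.7569 ⇒ V=16.7569 continue | (k=6,j=3): S=89.1100, (K−S)⁺=0.0000, hold=5.4949 ⇒ V=5.4949 continue | (k=6,j=4): S=116.3339, (K−S)⁺=0.0000, hold=0.7657 ⇒ V=0.7657 continue | (k=6,j=5): S=151.8750, (K−S)⁺=0.0000, hold=0.0000 ⇒ V=0.0000 continue | (k=6,j=6): S=198.2741, (K−S)⁺=0.0000, hold=0.0000 ⇒ V=0.0000 continue  boundary S*=52.2837
step 5: (k=5,j=0): S=45.7590, (K−S)⁺=37.8810, hold=37.4968 ⇒ V=37.8810 exercise | (k=5,j=1): S=59.7388, (K−S)⁺=23.9012, hold=24.1788 ⇒ V=24.1788 continue | (k=5,j=2): S=77.9896, (K−S)⁺=5.6504, hold=11.2544 ⇒ V=11.2544 continue | (k=5,j=3): S=101.8161, (K−S)⁺=0.0000, hold=3.1913 ⇒ V=3.1913 continue | (k=5,j=4): S=132.9218, (K−S)⁺=0.0000, hold=0.3933 ⇒ V=0.3933 continue | (k=5,j=5): S=173.5306, (K−S)⁺=0.0000, hold=0.0000 ⇒ V=0.0000 continue  boundary S*=45.7590
step 4: (k=4,j=0): S=52.2837, (K−S)⁺=31.3563, hold=31.1058 ⇒ V=31.3563 exercise | (k=4,j=1): S=68.2569, (K−S)⁺=15.3831, hold=17.8412 ⇒ V=17.8412 continue | (k=4,j=2): S=89.1100, (K−S)⁺=0.0000, hold=7.3182 ⇒ V=7.3182 continue | (k=4,j=3): S=116.3339, (K−S)⁺=0.0000, hold=1.8287 ⇒ V=1.8287 continue | (k=4,j=4): S=151.8750, (K−S)⁺=0.0000, hold=0.2020 ⇒ V=0.2020 continue  boundary S*=52.2837
step 3: (k=3,j=0): S=59.7388, (K−S)⁺=23.9012, hold=24.7012 ⇒ V=24.7012 continue | (k=3,j=1): S=77.9896, (K−S)⁺=5.6504, hold=12.6897 ⇒ V=12.6897 continue | (k=3,j=2): S=101.8161, (K−S)⁺=0.0000, hold=4.6399 ⇒ V=4.6399 continue | (k=3,j=3): S=132.9218, (K−S)⁺=0.0000, hold=1.0366 ⇒ V=1.0366 continue  boundary S*=-
step 2: (k=2,j=0): S=68.2569, (K−S)⁺=15.3831, hold=18.8010 ⇒ V=18.8010 continue | (k=2,j=1): S=89.1100, (K−S)⁺=0.0000, hold=8.7533 ⇒ V=8.7533 continue | (k=2,j=2): S=116.3339, (K−S)⁺=0.0000, hold=2.8827 ⇒ V=2.8827 continue  boundary S*=-
step 1: (k=1,j=0): S=77.9896, (K−S)⁺=5.6504, hold=13.8741 ⇒ V=13.8741 continue | (k=1,j=1): S=101.8161, (K−S)⁺=0.0000, hold=5.8849 ⇒ V=5.8849 continue  boundary S*=-
step 0: (k=0,j=0): S=89.1100, (K−S)⁺=0.0000, hold=9.9615 ⇒ V=9.9615 continue  boundary S*=-

price = 9.9615
boundary = - - - - 52.2837 45.7590 52.2837 59.7388 68.2569
tree:
9.9615
13.8741 5.8849
18.8010 8.7533 2.8827
24.7012 12.6897 4.6399 1.0366
31.3563 17.8412 7.3182 1.8287 0.2020
37.8810 24.1788 11.2544 3.1913 0.3933 0.0000
43.5914 31.3563 16.7569 5.4949 0.7657 0.0000 0.0000
48.5893 37.8810 23.9012 9.2997 1.4908 0.0000 0.0000 0.0000
52.9634 43.5914 31.3563 15.3831 2.9023 0.0000 0.0000 0.0000 0.0000
56.7917 48.5893 37.8810 23.9012 5.6504 0.0000 0.0000 0.0000 0.0000 0.0000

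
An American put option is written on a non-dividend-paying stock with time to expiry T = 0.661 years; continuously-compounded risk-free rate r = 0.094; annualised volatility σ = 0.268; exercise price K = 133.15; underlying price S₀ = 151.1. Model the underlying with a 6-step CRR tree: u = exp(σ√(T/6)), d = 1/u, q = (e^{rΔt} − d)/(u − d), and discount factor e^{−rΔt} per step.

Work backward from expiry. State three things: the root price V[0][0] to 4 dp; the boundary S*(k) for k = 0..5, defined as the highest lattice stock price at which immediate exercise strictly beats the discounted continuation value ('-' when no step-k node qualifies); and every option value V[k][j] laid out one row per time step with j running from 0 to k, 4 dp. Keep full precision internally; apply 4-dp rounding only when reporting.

price = 3.6894
boundary = - - - - 105.8614 115.7096
tree:
3.6894
6.4153 1.4033
10.8380 2.7146 0.2964
17.6371 5.1675 0.6456 0.0000
27.2886 9.6316 1.4066 0.0000 0.0000
36.2986 17.4404 3.0644 0.0000 0.0000 0.0000
44.5418 27.2886 6.6761 0.0000 0.0000 0.0000 0.0000

Δt=0.11017, u=1.09303, d=0.91489, q=0.53621, disc=e^(-rΔt)=0.98970
k=6 terminal: V=max(K-S,0) → 44.5418 27.2886 6.6761 0.0000 0.0000 0.0000 0.0000
k=5: j=0 S=96.8514 intr=36.2986 cont=34.9269 V=36.2986[EX]; j=1 S=115.7096 intr=17.4404 cont=16.0687 V=17.4404[EX]; j=2 S=138.2397 intr=0.0000 cont=3.0644 V=3.0644[hold]; j=3 S=165.1567 intr=0.0000 cont=0.0000 V=0.0000[hold]; j=4 S=197.3148 intr=0.0000 cont=0.0000 V=0.0000[hold]; j=5 S=235.7345 intr=0.0000 cont=0.0000 V=0.0000[hold]  S*(5)=115.7096
k=4: j=0 S=105.8614 intr=27.2886 cont=25.9169 V=27.2886[EX]; j=1 S=126.4739 intr=6.6761 cont=9.6316 V=9.6316[hold]; j=2 S=151.1000 intr=0.0000 cont=1.4066 V=1.4066[hold]; j=3 S=180.5211 intr=0.0000 cont=0.0000 V=0.0000[hold]; j=4 S=215.6708 intr=0.0000 cont=0.0000 V=0.0000[hold]  S*(4)=105.8614
k=3: j=0 S=115.7096 intr=17.4404 cont=17.6371 V=17.6371[hold]; j=1 S=138.2397 intr=0.0000 cont=5.1675 V=5.1675[hold]; j=2 S=165.1567 intr=0.0000 cont=0.6456 V=0.6456[hold]; j=3 S=197.3148 intr=0.0000 cont=0.0000 V=0.0000[hold]  S*(3)=-
k=2: j=0 S=126.4739 intr=6.6761 cont=10.8380 V=10.8380[hold]; j=1 S=151.1000 intr=0.0000 cont=2.7146 V=2.7146[hold]; j=2 S=180.5211 intr=0.0000 cont=0.2964 V=0.2964[hold]  S*(2)=-
k=1: j=0 S=138.2397 intr=0.0000 cont=6.4153 V=6.4153[hold]; j=1 S=165.1567 intr=0.0000 cont=1.4033 V=1.4033[hold]  S*(1)=-
k=0: j=0 S=151.1000 intr=0.0000 cont=3.6894 V=3.6894[hold]  S*(0)=-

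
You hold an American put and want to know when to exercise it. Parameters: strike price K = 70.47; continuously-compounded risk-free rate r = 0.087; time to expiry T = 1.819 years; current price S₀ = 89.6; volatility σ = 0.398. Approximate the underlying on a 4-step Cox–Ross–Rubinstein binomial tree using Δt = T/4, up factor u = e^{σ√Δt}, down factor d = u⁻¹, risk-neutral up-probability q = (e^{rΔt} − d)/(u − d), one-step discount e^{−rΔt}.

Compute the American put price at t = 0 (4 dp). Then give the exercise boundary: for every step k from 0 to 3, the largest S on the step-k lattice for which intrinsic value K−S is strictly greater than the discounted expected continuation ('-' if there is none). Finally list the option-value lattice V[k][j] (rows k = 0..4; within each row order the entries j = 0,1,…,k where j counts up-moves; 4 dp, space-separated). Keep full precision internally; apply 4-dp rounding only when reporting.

Δt=0.45475  u=1.30786  d=0.76461  q=0.50759  discount=0.96121
step 4 (expiry): payoffs max(K−S,0) = 39.8459 18.0876 0.0000 0.0000 0.0000
step 3: (k=3,j=0): S=40.0520, (K−S)⁺=30.4180, hold=27.6844 ⇒ V=30.4180 exercise | (k=3,j=1): S=68.5089, (K−S)⁺=1.9611, hold=8.5610 ⇒ V=8.5610 continue | (k=3,j=2): S=117.1842, (K−S)⁺=0.0000, hold=0.0000 ⇒ V=0.0000 continue | (k=3,j=3): S=200.4432, (K−S)⁺=0.0000, hold=0.0000 ⇒ V=0.0000 continue  boundary S*=40.0520
step 2: (k=2,j=0): S=52.3824, (K−S)⁺=18.0876, hold=18.5741 ⇒ V=18.5741 continue | (k=2,j=1): S=89.6000, (K−S)⁺=0.0000, hold=4.0520 ⇒ V=4.0520 continue | (k=2,j=2): S=153.2605, (K−S)⁺=0.0000, hold=0.0000 ⇒ V=0.0000 continue  boundary S*=-
step 1: (k=1,j=0): S=68.5089, (K−S)⁺=1.9611, hold=10.7683 ⇒ V=10.7683 continue | (k=1,j=1): S=117.1842, (K−S)⁺=0.0000, hold=1.9179 ⇒ V=1.9179 continue  boundary S*=-
step 0: (k=0,j=0): S=89.6000, (K−S)⁺=0.0000, hold=6.0325 ⇒ V=6.0325 continue  boundary S*=-

price = 6.0325
boundary = - - - 40.0520
tree:
6.0325
10.7683 1.9179
18.5741 4.0520 0.0000
30.4180 8.5610 0.0000 0.0000
39.8459 18.0876 0.0000 0.0000 0.0000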